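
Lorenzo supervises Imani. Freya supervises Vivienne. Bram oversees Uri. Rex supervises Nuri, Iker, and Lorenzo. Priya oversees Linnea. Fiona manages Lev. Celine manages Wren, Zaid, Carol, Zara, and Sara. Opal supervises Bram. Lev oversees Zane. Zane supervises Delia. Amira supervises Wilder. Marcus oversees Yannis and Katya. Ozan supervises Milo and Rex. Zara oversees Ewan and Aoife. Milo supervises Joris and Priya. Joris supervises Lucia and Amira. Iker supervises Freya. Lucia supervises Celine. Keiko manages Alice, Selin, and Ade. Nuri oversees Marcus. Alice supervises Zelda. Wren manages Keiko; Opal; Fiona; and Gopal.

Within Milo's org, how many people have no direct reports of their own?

The people in Milo's organization with no one reporting to them are Linnea, Wilder, Sara, Ewan, Aoife, Carol, Zaid, Gopal, Delia, Uri, Ade, Selin, Zelda. That is 13.

13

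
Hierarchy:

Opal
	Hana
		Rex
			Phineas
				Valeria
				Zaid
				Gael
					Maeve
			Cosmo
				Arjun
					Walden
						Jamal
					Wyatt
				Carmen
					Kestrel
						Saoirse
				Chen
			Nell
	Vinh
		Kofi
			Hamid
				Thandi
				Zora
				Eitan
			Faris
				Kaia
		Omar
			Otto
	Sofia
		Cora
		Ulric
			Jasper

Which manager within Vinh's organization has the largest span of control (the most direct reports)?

Direct-report counts within Vinh's organization: Vinh has 2; Omar has 1; Kofi has 2; Faris has 1; Hamid has 3. The largest is 3, held by Hamid.

Hamid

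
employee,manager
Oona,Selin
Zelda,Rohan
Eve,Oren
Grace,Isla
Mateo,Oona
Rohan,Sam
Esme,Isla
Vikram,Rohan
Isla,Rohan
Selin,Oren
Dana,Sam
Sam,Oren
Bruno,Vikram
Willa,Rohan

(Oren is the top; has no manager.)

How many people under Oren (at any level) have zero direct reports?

8

The people in Oren's organization with no one reporting to them are Eve, Mateo, Dana, Willa, Zelda, Grace, Esme, Bruno. That is 8.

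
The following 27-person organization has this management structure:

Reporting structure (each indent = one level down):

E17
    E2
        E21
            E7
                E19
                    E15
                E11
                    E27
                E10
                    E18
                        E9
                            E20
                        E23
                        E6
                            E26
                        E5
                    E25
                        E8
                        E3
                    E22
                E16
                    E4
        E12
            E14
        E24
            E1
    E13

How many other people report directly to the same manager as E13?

1

E13 reports to E17. E17's other direct reports are E2 — 1 peer.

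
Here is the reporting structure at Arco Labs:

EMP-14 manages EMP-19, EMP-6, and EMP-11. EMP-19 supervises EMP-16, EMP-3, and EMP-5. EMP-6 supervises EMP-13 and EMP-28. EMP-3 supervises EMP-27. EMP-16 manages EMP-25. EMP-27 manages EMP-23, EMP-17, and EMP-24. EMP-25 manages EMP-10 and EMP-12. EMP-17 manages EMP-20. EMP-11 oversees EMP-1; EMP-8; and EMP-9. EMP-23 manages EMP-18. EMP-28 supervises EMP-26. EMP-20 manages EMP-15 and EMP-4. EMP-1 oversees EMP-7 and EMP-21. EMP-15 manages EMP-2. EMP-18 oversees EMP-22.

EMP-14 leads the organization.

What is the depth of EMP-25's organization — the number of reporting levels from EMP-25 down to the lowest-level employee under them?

The longest chain under EMP-25 runs EMP-25 → EMP-12, which is 1 level below EMP-25.

1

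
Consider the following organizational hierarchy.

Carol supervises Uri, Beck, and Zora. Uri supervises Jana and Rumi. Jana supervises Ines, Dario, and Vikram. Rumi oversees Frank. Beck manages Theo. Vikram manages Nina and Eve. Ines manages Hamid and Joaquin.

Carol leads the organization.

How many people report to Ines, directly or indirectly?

2

Ines directly manages Hamid, Joaquin. Hamid has no reports. Joaquin has no reports. So Ines's organization is 2 direct reports plus everyone under them: 1 + 1 = 2.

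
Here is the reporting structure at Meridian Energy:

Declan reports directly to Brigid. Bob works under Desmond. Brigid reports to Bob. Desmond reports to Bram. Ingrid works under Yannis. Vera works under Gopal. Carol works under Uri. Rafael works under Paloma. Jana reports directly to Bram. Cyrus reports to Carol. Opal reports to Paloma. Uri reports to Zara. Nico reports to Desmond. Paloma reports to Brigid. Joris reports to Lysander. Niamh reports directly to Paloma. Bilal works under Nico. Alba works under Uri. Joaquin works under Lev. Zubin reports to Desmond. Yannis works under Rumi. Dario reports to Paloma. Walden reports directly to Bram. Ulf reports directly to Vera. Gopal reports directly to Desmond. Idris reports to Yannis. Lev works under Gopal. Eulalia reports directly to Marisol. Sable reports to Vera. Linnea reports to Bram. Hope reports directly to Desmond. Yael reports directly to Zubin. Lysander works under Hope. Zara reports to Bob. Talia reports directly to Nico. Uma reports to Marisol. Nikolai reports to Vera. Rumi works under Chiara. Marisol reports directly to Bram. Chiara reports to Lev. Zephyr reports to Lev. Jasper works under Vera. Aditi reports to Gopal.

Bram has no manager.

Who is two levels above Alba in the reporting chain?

Zara

Alba reports to Uri, and Uri reports to Zara. So Alba's skip-level manager is Zara.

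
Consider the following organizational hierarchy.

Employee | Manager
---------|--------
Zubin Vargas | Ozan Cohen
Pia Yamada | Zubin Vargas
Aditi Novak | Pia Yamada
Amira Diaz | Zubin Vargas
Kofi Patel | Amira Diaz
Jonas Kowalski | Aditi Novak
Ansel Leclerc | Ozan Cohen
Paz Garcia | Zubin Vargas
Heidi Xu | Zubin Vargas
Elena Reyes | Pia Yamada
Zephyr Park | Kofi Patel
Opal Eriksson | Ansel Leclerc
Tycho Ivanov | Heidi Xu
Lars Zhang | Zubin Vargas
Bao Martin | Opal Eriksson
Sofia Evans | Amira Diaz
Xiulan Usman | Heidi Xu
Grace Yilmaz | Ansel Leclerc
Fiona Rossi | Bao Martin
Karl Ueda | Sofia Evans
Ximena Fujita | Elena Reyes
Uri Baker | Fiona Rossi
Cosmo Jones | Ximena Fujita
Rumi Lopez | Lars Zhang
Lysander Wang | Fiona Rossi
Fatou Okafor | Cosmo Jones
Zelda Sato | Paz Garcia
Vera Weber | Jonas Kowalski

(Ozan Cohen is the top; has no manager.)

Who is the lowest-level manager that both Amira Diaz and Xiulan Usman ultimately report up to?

Amira Diaz's chain of managers is Zubin Vargas, Ozan Cohen. Xiulan Usman's chain of managers is Heidi Xu, Zubin Vargas, Ozan Cohen. The first manager that appears in both chains is Zubin Vargas.

Zubin Vargas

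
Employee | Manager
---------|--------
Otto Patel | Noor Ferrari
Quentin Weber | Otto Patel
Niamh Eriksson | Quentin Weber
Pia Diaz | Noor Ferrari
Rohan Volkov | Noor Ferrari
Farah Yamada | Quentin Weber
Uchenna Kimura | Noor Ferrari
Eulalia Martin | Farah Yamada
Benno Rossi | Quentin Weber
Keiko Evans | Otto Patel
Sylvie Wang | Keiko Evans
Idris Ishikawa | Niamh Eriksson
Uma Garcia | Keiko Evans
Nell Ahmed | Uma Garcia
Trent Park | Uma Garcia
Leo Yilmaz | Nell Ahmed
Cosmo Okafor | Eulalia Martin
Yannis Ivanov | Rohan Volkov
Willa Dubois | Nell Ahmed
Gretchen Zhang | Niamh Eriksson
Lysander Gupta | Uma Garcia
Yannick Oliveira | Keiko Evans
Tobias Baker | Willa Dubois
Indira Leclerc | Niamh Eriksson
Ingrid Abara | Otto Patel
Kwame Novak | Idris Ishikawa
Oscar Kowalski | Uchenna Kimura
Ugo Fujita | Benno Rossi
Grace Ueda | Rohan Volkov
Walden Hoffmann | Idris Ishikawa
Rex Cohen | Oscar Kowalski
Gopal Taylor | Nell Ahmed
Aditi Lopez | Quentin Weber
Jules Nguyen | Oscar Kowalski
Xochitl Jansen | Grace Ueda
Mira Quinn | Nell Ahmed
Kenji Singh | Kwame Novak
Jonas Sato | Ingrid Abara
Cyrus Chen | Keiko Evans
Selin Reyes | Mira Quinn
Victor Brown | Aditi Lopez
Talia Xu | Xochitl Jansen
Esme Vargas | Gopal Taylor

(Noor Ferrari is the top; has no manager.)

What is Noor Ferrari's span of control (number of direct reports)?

4

Noor Ferrari directly manages Otto Patel, Pia Diaz, Rohan Volkov, Uchenna Kimura. That is 4 direct reports.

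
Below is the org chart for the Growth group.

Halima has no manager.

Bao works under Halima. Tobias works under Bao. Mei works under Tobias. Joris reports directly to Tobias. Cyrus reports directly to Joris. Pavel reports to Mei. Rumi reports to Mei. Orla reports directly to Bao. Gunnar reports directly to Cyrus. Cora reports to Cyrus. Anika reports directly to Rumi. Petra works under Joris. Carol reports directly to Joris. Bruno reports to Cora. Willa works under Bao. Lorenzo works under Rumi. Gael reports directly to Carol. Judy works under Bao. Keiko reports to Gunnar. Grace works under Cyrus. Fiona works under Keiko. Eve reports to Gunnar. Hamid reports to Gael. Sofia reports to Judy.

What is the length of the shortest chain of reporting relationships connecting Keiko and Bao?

5

Keiko is in Bao's organization: the chain from Keiko up to Bao is Keiko → Gunnar → Cyrus → Joris → Tobias → Bao, which is 5 links.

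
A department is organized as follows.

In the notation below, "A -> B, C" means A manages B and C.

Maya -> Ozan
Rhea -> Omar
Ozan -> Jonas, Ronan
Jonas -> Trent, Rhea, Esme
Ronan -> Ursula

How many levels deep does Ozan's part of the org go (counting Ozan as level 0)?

3

The longest chain under Ozan runs Ozan → Jonas → Rhea → Omar, which is 3 levels below Ozan.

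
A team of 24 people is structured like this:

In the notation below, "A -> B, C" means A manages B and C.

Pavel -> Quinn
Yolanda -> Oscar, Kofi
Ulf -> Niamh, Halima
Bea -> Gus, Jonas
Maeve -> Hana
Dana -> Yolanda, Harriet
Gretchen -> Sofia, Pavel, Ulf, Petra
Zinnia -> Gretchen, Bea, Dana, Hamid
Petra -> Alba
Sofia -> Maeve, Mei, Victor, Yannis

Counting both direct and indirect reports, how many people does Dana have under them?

Dana directly manages Yolanda, Harriet. Under Yolanda: Kofi, Oscar (2). Harriet has no reports. So Dana's organization is 2 direct reports plus everyone under them: 3 + 1 = 4.

4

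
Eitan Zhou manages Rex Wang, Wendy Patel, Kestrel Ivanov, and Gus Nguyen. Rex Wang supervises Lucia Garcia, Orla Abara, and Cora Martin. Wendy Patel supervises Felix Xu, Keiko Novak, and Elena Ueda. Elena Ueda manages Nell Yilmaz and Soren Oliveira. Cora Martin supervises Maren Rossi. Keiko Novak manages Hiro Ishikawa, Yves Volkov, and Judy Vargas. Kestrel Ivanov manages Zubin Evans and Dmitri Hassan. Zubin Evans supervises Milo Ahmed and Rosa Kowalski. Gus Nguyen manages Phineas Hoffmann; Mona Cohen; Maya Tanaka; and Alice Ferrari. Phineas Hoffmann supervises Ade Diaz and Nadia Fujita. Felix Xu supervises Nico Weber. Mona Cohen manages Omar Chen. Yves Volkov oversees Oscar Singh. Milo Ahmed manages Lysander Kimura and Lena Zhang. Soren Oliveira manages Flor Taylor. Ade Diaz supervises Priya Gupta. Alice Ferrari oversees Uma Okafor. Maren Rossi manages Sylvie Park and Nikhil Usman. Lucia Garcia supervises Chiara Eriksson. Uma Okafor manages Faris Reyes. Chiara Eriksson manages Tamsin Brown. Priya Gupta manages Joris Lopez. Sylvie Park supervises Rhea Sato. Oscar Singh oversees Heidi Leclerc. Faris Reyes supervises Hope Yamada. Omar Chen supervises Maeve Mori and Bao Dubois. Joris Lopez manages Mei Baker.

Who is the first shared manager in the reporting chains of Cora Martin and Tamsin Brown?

Rex Wang

Cora Martin's chain of managers is Rex Wang, Eitan Zhou. Tamsin Brown's chain of managers is Chiara Eriksson, Lucia Garcia, Rex Wang, Eitan Zhou. The first manager that appears in both chains is Rex Wang.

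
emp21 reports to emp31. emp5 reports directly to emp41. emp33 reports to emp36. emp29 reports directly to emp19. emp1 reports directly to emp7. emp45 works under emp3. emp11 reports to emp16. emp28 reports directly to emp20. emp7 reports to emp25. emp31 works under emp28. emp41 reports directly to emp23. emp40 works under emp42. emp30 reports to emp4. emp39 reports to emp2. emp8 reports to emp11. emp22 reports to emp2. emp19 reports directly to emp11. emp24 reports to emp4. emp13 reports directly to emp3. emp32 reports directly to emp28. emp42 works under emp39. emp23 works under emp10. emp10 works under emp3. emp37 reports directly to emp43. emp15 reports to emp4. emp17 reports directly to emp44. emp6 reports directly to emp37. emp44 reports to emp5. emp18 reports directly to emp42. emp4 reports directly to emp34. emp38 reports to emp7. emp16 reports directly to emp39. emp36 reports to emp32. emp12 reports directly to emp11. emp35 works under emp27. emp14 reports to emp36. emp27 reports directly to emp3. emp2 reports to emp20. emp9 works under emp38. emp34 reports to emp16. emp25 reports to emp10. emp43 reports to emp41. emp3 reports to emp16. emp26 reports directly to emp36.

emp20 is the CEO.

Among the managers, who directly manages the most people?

emp3

Direct-report counts: emp20 has 2; emp28 has 2; emp31 has 1; emp32 has 1; emp36 has 3; emp2 has 2; emp39 has 2; emp42 has 2; emp16 has 3; emp11 has 3; emp19 has 1; emp3 has 4; emp27 has 1; emp10 has 2; emp25 has 1; emp7 has 2; emp38 has 1; emp23 has 1; emp41 has 2; emp43 has 1; emp37 has 1; emp5 has 1; emp44 has 1; emp34 has 1; emp4 has 3. The largest is 4, held by emp3.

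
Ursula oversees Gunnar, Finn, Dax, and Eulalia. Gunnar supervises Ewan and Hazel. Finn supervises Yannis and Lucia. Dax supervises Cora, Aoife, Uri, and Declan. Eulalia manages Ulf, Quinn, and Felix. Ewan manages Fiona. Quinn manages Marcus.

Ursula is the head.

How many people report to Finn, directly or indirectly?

2

Finn directly manages Yannis, Lucia. Yannis has no reports. Lucia has no reports. So Finn's organization is 2 direct reports plus everyone under them: 1 + 1 = 2.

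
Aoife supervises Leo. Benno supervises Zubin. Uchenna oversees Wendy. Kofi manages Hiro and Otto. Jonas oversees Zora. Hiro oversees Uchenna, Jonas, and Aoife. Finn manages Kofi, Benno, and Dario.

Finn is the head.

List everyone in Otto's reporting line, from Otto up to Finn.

Otto reports to Kofi. Kofi reports to Finn. Finn is at the top.

Otto -> Kofi -> Finn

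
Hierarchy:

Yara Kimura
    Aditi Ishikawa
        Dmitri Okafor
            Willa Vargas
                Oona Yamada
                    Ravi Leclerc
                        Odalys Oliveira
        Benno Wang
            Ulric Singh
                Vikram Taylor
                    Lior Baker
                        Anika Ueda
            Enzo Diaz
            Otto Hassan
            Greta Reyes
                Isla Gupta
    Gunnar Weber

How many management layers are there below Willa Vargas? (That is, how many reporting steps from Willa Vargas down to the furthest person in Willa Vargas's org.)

3

The longest chain under Willa Vargas runs Willa Vargas → Oona Yamada → Ravi Leclerc → Odalys Oliveira, which is 3 levels below Willa Vargas.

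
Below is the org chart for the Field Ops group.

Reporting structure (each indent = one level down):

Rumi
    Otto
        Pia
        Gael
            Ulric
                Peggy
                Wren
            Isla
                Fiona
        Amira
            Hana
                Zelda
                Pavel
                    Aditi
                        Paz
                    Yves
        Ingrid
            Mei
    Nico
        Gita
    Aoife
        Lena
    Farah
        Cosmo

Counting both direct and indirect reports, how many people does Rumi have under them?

Rumi directly manages Otto, Nico, Aoife, Farah. Under Otto: Ingrid, Mei, Amira, Hana, Pavel, Yves, Aditi, Paz, Zelda, Gael, Isla, Fiona, Ulric, Wren, Peggy, Pia (16). Under Nico: Gita (1). Under Aoife: Lena (1). Under Farah: Cosmo (1). So Rumi's organization is 4 direct reports plus everyone under them: 17 + 2 + 2 + 2 = 23.

23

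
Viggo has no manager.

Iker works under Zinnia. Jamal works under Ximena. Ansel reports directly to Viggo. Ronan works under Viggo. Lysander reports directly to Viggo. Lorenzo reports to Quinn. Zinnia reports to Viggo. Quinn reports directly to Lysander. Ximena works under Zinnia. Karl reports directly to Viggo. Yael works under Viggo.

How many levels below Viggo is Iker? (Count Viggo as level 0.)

2

Chain from Iker up to Viggo: Iker → Zinnia → Viggo. That is 2 steps up, so Iker is 2 levels below Viggo.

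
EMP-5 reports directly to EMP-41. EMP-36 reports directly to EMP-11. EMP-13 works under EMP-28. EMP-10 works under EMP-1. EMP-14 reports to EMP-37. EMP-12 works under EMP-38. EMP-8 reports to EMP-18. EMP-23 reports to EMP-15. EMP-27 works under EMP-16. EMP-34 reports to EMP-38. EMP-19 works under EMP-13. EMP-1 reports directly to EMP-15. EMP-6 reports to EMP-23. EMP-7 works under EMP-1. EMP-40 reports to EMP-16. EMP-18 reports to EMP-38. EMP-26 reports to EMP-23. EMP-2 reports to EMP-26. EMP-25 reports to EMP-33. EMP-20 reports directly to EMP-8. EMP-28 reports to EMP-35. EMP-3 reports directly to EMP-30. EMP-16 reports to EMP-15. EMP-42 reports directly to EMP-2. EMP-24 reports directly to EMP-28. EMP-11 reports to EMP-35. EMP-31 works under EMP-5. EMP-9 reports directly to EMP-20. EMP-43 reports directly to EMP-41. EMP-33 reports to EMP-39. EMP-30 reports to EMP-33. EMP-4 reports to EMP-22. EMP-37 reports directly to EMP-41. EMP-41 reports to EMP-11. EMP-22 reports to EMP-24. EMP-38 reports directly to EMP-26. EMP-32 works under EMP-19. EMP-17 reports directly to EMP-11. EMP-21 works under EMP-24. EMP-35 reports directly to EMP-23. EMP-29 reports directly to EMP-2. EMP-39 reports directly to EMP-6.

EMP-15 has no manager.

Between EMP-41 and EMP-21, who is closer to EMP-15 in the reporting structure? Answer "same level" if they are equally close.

EMP-41 is 4 levels below EMP-15; EMP-21 is 5. EMP-41 is higher.

EMP-41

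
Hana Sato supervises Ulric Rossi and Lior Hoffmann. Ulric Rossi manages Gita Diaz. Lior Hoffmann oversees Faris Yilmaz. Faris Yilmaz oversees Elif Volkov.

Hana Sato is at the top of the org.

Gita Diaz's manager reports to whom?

Gita Diaz reports to Ulric Rossi, and Ulric Rossi reports to Hana Sato. So Gita Diaz's skip-level manager is Hana Sato.

Hana Sato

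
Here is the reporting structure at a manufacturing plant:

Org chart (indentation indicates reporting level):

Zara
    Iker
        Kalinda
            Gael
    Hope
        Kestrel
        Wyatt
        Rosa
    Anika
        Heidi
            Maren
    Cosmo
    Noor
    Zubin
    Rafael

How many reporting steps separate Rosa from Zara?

2

Chain from Rosa up to Zara: Rosa → Hope → Zara. That is 2 steps up, so Rosa is 2 levels below Zara.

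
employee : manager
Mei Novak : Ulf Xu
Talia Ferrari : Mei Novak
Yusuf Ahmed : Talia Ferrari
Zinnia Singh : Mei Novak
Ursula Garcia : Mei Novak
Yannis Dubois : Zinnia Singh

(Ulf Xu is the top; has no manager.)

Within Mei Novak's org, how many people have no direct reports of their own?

3

The people in Mei Novak's organization with no one reporting to them are Yusuf Ahmed, Ursula Garcia, Yannis Dubois. That is 3.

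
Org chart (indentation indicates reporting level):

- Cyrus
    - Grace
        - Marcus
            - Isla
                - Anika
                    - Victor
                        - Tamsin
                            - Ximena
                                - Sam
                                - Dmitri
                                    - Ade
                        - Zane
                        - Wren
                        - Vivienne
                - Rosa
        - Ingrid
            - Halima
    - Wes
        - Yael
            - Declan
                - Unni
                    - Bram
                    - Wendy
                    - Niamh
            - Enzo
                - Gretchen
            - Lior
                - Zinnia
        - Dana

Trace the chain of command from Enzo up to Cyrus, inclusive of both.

Enzo -> Yael -> Wes -> Cyrus

Enzo reports to Yael. Yael reports to Wes. Wes reports to Cyrus. Cyrus is at the top.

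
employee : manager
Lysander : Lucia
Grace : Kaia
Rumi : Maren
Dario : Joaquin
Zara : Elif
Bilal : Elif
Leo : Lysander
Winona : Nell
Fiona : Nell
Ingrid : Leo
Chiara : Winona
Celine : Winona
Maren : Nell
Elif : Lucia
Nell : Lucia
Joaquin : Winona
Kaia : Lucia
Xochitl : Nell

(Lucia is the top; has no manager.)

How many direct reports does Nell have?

4

Nell directly manages Winona, Fiona, Xochitl, Maren. That is 4 direct reports.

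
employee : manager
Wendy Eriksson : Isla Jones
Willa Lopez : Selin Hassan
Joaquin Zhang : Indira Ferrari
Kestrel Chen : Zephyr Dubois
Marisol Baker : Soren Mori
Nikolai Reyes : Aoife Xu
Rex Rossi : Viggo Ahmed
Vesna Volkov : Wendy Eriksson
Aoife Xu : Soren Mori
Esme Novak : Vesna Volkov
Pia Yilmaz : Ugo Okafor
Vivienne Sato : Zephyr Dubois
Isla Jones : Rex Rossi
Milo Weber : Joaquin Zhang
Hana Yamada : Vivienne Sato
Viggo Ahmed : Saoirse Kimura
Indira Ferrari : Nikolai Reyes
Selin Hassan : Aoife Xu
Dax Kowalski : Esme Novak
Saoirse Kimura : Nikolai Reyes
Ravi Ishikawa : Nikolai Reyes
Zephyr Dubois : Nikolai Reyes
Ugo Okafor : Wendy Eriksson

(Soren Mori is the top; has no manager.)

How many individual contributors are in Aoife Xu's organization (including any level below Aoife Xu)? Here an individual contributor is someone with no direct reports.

7

The people in Aoife Xu's organization with no one reporting to them are Willa Lopez, Milo Weber, Ravi Ishikawa, Kestrel Chen, Hana Yamada, Dax Kowalski, Pia Yilmaz. That is 7.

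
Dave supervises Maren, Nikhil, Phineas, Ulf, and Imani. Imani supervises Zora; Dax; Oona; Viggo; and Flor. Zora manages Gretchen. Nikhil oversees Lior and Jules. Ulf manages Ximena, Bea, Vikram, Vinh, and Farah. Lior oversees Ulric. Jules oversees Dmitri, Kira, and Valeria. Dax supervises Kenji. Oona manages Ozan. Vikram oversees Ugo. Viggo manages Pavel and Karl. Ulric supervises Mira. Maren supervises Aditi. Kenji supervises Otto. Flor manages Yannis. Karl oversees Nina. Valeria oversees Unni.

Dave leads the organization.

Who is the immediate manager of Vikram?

Vikram reports directly to Ulf.

Ulf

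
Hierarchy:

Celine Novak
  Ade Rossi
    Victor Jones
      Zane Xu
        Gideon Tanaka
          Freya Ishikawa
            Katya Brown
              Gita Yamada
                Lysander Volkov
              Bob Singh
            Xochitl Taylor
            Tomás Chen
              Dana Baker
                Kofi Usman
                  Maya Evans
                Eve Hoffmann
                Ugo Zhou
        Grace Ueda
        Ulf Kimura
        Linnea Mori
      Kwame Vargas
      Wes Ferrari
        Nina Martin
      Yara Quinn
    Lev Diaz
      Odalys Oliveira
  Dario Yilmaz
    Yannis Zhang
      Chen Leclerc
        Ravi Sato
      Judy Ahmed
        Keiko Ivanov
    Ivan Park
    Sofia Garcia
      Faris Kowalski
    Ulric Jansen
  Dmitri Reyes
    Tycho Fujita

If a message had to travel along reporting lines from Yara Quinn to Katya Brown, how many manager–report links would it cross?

Yara Quinn is 1 level below Victor Jones, and Katya Brown is 4 levels below Victor Jones (their lowest common manager). The shortest path runs up from Yara Quinn to Victor Jones and back down to Katya Brown: 1 + 4 = 5 links.

5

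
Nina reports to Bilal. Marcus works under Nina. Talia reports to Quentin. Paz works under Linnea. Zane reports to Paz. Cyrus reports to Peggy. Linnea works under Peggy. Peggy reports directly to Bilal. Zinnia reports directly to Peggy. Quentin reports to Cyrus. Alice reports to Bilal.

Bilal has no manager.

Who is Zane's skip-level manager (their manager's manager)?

Zane reports to Paz, and Paz reports to Linnea. So Zane's skip-level manager is Linnea.

Linnea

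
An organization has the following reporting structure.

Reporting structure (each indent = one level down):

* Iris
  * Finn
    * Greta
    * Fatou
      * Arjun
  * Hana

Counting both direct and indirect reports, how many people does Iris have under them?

5

Iris directly manages Finn, Hana. Under Finn: Fatou, Arjun, Greta (3). Hana has no reports. So Iris's organization is 2 direct reports plus everyone under them: 4 + 1 = 5.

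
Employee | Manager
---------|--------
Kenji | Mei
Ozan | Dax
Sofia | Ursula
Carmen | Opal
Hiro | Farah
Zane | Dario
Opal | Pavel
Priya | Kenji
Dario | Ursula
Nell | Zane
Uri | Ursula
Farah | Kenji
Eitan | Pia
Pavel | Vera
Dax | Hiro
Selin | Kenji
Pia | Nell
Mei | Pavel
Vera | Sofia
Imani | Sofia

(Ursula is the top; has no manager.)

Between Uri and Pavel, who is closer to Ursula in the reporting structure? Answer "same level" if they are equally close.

Uri

Uri is 1 level below Ursula; Pavel is 3. Uri is higher.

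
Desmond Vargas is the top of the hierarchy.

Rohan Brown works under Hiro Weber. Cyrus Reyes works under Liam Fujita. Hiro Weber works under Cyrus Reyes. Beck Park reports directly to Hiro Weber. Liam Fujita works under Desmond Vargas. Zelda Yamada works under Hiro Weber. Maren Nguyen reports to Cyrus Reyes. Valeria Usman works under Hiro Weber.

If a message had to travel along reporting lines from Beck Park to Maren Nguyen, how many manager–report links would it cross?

Beck Park is 2 levels below Cyrus Reyes, and Maren Nguyen is 1 level below Cyrus Reyes (their lowest common manager). The shortest path runs up from Beck Park to Cyrus Reyes and back down to Maren Nguyen: 2 + 1 = 3 links.

3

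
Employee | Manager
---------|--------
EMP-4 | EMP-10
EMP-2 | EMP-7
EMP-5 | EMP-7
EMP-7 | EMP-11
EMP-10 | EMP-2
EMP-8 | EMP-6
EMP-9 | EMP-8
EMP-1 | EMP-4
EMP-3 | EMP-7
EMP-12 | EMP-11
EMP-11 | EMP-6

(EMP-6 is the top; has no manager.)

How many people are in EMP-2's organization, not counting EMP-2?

EMP-2 directly manages EMP-10. Under EMP-10: EMP-4, EMP-1 (2). That's 3 in total.

3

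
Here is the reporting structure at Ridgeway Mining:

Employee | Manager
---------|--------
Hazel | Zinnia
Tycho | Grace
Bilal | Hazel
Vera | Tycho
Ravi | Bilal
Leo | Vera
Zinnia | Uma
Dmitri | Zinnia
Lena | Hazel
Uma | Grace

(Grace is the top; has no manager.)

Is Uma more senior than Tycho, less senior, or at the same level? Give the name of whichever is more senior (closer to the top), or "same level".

Both Uma and Tycho are 1 level below Grace.

same level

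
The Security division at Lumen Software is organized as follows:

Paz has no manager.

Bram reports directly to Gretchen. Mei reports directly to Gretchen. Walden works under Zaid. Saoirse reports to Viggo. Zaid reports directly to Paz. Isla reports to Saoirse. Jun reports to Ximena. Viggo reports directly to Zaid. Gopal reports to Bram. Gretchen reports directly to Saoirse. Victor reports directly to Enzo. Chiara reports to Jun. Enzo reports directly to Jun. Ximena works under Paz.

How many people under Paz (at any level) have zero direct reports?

The people in Paz's organization with no one reporting to them are Walden, Isla, Mei, Gopal, Victor, Chiara. That is 6.

6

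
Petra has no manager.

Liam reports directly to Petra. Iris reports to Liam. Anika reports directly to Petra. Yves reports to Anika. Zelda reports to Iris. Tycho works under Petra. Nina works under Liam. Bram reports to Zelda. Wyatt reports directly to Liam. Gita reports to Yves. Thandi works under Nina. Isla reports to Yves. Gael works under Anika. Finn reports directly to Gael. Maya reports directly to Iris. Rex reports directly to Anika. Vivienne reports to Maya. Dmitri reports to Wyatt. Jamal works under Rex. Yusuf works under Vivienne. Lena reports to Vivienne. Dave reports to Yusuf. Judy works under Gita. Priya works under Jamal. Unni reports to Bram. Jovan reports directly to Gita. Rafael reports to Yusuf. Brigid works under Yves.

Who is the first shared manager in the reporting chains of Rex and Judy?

Anika

Rex's chain of managers is Anika, Petra. Judy's chain of managers is Gita, Yves, Anika, Petra. The first manager that appears in both chains is Anika.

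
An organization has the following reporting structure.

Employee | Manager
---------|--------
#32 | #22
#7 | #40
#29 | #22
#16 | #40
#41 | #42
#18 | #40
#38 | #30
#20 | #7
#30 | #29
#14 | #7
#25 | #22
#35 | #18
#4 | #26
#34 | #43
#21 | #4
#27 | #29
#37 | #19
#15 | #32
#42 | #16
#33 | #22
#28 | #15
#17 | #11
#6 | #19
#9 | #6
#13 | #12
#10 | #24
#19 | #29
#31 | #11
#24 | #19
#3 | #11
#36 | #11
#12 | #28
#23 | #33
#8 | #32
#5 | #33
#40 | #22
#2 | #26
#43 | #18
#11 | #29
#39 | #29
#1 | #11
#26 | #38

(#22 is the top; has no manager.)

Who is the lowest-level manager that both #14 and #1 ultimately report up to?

#14's chain of managers is #7, #40, #22. #1's chain of managers is #11, #29, #22. The first manager that appears in both chains is #22.

#22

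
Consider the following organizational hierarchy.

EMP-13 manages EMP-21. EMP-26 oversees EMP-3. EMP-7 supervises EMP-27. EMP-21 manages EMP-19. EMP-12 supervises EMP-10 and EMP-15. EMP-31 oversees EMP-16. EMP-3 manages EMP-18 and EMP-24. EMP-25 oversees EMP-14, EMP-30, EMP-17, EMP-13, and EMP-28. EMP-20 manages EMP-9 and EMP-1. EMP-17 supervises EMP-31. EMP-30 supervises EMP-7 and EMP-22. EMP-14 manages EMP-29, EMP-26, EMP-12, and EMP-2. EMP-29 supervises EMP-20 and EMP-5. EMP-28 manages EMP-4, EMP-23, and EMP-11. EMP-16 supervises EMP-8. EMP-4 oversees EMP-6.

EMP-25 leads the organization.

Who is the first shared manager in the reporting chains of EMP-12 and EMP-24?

EMP-12's chain of managers is EMP-14, EMP-25. EMP-24's chain of managers is EMP-3, EMP-26, EMP-14, EMP-25. The first manager that appears in both chains is EMP-14.

EMP-14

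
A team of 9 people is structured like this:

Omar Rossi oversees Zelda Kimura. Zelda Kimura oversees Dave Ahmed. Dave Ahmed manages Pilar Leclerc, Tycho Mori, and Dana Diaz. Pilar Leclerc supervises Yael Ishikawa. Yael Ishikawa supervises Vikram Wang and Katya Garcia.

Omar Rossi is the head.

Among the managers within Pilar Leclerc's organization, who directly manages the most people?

Yael Ishikawa

Direct-report counts within Pilar Leclerc's organization: Pilar Leclerc has 1; Yael Ishikawa has 2. The largest is 2, held by Yael Ishikawa.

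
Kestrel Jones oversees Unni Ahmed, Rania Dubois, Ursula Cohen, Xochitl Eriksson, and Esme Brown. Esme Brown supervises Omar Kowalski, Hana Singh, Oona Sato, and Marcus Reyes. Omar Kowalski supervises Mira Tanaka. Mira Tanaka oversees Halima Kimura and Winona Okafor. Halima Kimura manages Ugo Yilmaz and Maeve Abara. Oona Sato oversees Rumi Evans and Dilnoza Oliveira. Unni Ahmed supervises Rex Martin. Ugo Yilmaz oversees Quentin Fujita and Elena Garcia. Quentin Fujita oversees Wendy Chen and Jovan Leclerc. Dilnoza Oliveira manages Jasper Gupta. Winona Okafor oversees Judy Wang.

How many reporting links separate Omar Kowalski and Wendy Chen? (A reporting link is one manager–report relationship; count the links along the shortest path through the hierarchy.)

Wendy Chen is in Omar Kowalski's organization: the chain from Wendy Chen up to Omar Kowalski is Wendy Chen → Quentin Fujita → Ugo Yilmaz → Halima Kimura → Mira Tanaka → Omar Kowalski, which is 5 links.

5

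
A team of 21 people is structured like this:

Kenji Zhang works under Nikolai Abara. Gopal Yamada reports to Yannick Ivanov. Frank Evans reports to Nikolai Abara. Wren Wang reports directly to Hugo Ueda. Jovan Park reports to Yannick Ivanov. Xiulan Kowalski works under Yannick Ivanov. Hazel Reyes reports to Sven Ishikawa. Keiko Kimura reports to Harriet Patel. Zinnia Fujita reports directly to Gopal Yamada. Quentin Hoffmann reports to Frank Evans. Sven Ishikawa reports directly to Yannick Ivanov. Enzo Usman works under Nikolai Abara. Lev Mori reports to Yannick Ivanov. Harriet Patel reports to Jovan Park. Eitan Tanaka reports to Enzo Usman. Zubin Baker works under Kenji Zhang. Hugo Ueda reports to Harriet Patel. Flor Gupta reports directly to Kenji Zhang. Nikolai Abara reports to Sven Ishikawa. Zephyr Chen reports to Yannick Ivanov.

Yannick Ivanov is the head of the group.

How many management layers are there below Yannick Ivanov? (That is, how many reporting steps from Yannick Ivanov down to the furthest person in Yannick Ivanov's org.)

4

The longest chain under Yannick Ivanov runs Yannick Ivanov → Sven Ishikawa → Nikolai Abara → Frank Evans → Quentin Hoffmann, which is 4 levels below Yannick Ivanov.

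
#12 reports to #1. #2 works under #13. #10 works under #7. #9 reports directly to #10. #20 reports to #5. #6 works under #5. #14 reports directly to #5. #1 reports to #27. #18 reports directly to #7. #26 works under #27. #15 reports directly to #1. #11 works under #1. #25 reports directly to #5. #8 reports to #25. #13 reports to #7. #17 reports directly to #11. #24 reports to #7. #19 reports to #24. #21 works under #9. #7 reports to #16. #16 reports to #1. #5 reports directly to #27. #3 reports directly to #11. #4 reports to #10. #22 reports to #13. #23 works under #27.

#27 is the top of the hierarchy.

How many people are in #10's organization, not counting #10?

#10 directly manages #9, #4. Under #9: #21 (1). #4 has no reports. So #10's organization is 2 direct reports plus everyone under them: 2 + 1 = 3.

3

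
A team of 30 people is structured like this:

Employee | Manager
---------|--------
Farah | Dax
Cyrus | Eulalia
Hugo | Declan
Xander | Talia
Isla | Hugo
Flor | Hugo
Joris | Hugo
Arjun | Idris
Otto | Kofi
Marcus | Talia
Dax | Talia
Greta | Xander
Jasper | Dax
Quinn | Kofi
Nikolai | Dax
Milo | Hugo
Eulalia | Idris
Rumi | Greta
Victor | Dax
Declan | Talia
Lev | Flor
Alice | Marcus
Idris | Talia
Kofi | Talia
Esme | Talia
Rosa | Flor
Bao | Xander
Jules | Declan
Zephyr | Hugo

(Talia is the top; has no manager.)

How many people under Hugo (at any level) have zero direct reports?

The people in Hugo's organization with no one reporting to them are Isla, Zephyr, Rosa, Lev, Joris, Milo. That is 6.

6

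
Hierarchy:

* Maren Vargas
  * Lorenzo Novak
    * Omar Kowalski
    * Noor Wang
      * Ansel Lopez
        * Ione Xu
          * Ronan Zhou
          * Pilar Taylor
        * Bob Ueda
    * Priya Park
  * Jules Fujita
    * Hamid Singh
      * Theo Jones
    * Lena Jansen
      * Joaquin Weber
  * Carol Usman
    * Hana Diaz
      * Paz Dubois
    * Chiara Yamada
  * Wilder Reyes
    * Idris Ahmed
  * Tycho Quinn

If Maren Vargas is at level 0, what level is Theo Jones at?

3

Chain from Theo Jones up to Maren Vargas: Theo Jones → Hamid Singh → Jules Fujita → Maren Vargas. That is 3 steps up, so Theo Jones is 3 levels below Maren Vargas.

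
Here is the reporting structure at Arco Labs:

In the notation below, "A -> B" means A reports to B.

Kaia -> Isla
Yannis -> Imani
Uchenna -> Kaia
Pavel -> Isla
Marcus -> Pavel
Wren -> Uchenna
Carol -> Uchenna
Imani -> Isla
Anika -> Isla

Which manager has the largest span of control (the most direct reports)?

Isla

Direct-report counts: Isla has 4; Kaia has 1; Uchenna has 2; Imani has 1; Pavel has 1. The largest is 4, held by Isla.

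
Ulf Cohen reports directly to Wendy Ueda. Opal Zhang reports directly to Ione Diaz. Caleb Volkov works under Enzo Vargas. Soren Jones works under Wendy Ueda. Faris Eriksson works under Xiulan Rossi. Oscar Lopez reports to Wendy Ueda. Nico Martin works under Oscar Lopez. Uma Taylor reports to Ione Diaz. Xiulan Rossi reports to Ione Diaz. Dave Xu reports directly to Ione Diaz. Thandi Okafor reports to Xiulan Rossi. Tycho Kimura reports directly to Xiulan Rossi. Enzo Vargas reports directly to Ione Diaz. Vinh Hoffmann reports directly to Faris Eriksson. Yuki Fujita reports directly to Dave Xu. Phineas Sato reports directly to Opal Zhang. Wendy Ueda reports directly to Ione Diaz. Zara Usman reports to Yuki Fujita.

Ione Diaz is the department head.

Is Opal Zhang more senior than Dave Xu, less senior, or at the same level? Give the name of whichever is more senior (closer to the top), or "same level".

Both Opal Zhang and Dave Xu are 1 level below Ione Diaz.

same level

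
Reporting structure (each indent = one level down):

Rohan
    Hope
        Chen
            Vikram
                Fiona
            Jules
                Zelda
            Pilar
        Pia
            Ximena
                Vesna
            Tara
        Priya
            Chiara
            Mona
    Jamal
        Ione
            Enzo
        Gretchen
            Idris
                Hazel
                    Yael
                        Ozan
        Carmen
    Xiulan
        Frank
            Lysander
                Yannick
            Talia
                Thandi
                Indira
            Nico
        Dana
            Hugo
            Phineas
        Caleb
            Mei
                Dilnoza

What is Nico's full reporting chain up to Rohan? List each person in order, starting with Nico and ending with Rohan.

Nico -> Frank -> Xiulan -> Rohan

Nico reports to Frank. Frank reports to Xiulan. Xiulan reports to Rohan. Rohan is at the top.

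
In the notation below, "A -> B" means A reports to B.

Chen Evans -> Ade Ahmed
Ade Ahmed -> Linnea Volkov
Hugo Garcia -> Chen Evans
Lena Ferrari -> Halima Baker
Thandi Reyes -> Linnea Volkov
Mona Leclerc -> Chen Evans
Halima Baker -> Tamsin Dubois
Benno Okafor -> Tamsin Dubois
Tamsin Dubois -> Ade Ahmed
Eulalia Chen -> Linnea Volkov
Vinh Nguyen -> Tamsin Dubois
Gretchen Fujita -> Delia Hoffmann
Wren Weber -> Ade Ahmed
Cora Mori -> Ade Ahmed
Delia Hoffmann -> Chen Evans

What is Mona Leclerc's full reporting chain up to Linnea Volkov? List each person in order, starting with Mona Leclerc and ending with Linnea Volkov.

Mona Leclerc reports to Chen Evans. Chen Evans reports to Ade Ahmed. Ade Ahmed reports to Linnea Volkov. Linnea Volkov is at the top.

Mona Leclerc -> Chen Evans -> Ade Ahmed -> Linnea Volkov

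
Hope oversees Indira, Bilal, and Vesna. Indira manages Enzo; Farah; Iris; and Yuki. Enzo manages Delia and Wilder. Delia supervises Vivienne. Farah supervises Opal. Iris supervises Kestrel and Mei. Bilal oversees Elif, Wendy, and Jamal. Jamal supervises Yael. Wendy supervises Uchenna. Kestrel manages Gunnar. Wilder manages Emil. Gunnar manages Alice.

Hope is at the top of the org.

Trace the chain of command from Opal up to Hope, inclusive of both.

Opal -> Farah -> Indira -> Hope

Opal reports to Farah. Farah reports to Indira. Indira reports to Hope. Hope is at the top.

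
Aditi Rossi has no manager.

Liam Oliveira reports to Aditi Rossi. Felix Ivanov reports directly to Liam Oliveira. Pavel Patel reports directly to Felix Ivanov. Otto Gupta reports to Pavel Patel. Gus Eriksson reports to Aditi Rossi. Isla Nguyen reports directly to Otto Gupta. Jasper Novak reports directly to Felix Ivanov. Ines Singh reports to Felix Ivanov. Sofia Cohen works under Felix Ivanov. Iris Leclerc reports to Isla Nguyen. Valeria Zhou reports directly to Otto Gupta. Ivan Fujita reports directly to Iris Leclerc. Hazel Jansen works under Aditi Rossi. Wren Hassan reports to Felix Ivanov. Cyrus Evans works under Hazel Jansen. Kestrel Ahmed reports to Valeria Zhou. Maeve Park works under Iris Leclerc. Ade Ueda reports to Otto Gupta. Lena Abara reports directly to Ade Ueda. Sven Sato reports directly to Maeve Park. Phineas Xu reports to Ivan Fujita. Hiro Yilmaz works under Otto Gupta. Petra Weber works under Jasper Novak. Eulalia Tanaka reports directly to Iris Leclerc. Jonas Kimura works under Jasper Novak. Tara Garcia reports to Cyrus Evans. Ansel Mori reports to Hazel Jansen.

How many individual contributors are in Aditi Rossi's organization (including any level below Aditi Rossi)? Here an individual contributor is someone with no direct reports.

14

The people in Aditi Rossi's organization with no one reporting to them are Ansel Mori, Tara Garcia, Gus Eriksson, Wren Hassan, Sofia Cohen, Ines Singh, Jonas Kimura, Petra Weber, Hiro Yilmaz, Lena Abara, Kestrel Ahmed, Eulalia Tanaka, Sven Sato, Phineas Xu. That is 14.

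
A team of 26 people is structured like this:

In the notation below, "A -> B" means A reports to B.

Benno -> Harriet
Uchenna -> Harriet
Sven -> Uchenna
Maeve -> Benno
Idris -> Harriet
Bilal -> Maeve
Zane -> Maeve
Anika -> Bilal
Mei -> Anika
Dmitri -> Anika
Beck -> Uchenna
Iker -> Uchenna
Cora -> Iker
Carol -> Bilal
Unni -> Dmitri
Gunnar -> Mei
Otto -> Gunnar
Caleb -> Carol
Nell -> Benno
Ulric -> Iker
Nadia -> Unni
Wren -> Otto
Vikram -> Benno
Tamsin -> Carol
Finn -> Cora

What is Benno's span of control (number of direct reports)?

3

Benno directly manages Maeve, Nell, Vikram. That is 3 direct reports.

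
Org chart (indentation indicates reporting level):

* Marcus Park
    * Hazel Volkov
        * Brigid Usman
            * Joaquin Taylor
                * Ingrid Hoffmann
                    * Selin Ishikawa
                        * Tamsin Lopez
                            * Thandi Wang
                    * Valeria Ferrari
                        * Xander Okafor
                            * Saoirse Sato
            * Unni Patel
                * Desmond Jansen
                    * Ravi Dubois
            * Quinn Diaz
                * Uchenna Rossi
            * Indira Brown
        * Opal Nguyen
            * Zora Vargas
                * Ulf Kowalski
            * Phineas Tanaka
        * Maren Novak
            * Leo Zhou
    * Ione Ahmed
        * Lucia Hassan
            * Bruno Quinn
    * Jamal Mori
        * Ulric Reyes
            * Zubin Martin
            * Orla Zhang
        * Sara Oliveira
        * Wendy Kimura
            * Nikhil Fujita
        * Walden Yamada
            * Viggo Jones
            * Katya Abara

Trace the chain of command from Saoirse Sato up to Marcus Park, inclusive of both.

Saoirse Sato -> Xander Okafor -> Valeria Ferrari -> Ingrid Hoffmann -> Joaquin Taylor -> Brigid Usman -> Hazel Volkov -> Marcus Park

Saoirse Sato reports to Xander Okafor. Xander Okafor reports to Valeria Ferrari. Valeria Ferrari reports to Ingrid Hoffmann. Ingrid Hoffmann reports to Joaquin Taylor. Joaquin Taylor reports to Brigid Usman. Brigid Usman reports to Hazel Volkov. Hazel Volkov reports to Marcus Park. Marcus Park is at the top.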